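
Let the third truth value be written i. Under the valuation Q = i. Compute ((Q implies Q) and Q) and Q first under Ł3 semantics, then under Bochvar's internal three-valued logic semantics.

i; i

In Ł3: Q implies Q = i implies i = true  [min(1, 1−½+½)]
(Q implies Q) and Q = true and i = i
((Q implies Q) and Q) and Q = i and i = i
In Bochvar's internal three-valued logic: Q implies Q = i implies i = i  [any arg is the third value ⇒ result is the third value]
(Q implies Q) and Q = i and i = i
((Q implies Q) and Q) and Q = i and i = i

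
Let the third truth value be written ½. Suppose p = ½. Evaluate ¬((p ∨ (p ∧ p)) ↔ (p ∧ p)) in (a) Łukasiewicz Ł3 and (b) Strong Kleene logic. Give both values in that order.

In Łukasiewicz Ł3: p ∧ p = ½ ∧ ½ = ½
p ∨ (p ∧ p) = ½ ∨ ½ = ½
p ∧ p = ½ ∧ ½ = ½
(p ∨ (p ∧ p)) ↔ (p ∧ p) = ½ ↔ ½ = True
¬((p ∨ (p ∧ p)) ↔ (p ∧ p)) = ¬True = False
In Strong Kleene logic: p ∧ p = ½ ∧ ½ = ½
p ∨ (p ∧ p) = ½ ∨ ½ = ½
p ∧ p = ½ ∧ ½ = ½
(p ∨ (p ∧ p)) ↔ (p ∧ p) = ½ ↔ ½ = ½
¬((p ∨ (p ∧ p)) ↔ (p ∧ p)) = ¬½ = ½
They differ because Łukasiewicz Ł3 and Strong Kleene logic treat ½ differently under implication.

False; ½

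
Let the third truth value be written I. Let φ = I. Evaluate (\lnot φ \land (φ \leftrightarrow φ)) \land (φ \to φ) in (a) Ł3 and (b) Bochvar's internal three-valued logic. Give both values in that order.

I; I

In Ł3: \lnot φ = \lnot I = I
φ \leftrightarrow φ = I \leftrightarrow I = true  [1 − |½−½|]
\lnot φ \land (φ \leftrightarrow φ) = I \land true = I
φ \to φ = I \to I = true
(\lnot φ \land (φ \leftrightarrow φ)) \land (φ \to φ) = I \land true = I
In Bochvar's internal three-valued logic: \lnot φ = \lnot I = I
φ \leftrightarrow φ = I \leftrightarrow I = I
\lnot φ \land (φ \leftrightarrow φ) = I \land I = I
φ \to φ = I \to I = I
(\lnot φ \land (φ \leftrightarrow φ)) \land (φ \to φ) = I \land I = I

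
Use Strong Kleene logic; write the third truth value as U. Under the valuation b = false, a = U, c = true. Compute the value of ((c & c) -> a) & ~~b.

c & c = true & true = true
(c & c) -> a = true -> U = U  [~true | U]
~b = ~false = true
~~b = ~true = false
((c & c) -> a) & ~~b = U & false = false

false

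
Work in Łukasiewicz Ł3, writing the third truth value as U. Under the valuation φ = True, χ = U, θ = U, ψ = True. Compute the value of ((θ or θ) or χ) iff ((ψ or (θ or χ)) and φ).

θ or θ = U or U = U
(θ or θ) or χ = U or U = U
θ or χ = U or U = U
ψ or (θ or χ) = True or U = True
(ψ or (θ or χ)) and φ = True and True = True
((θ or θ) or χ) iff ((ψ or (θ or χ)) and φ) = U iff True = U  [1 − |½−1|]

U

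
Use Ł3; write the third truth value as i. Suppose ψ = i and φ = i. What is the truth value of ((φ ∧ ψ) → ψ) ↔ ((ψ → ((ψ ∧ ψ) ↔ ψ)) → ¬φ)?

φ ∧ ψ = i ∧ i = i
(φ ∧ ψ) → ψ = i → i = true  [min(1, 1−½+½)]
ψ ∧ ψ = i ∧ i = i
(ψ ∧ ψ) ↔ ψ = i ↔ i = true
ψ → ((ψ ∧ ψ) ↔ ψ) = i → true = true
¬φ = ¬i = i
(ψ → ((ψ ∧ ψ) ↔ ψ)) → ¬φ = true → i = i
((φ ∧ ψ) → ψ) ↔ ((ψ → ((ψ ∧ ψ) ↔ ψ)) → ¬φ) = true ↔ i = i

i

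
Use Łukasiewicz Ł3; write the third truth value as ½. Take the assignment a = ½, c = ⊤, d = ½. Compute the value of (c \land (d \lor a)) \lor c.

d \lor a = ½ \lor ½ = ½
c \land (d \lor a) = ⊤ \land ½ = ½
(c \land (d \lor a)) \lor c = ½ \lor ⊤ = ⊤

⊤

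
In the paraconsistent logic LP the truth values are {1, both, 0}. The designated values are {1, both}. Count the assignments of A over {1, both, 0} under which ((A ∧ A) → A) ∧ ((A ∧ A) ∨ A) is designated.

A=1: 1 ✓
A=both: both ✓
A=0: 0 ·

2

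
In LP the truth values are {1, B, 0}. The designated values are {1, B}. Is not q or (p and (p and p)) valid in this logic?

Countermodel: q=1, p=0 gives 0, which is not designated.

No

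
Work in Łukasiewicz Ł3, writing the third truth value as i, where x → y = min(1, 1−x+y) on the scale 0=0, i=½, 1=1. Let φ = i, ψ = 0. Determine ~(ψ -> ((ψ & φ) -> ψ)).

ψ & φ = 0 & i = 0
(ψ & φ) -> ψ = 0 -> 0 = 1
ψ -> ((ψ & φ) -> ψ) = 0 -> 1 = 1
~(ψ -> ((ψ & φ) -> ψ)) = ~1 = 0

0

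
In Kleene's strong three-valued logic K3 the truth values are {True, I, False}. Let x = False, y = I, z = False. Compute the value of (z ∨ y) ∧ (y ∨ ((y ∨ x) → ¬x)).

z ∨ y = False ∨ I = I
y ∨ x = I ∨ False = I
¬x = ¬False = True
(y ∨ x) → ¬x = I → True = True  [¬I ∨ True]
y ∨ ((y ∨ x) → ¬x) = I ∨ True = True
(z ∨ y) ∧ (y ∨ ((y ∨ x) → ¬x)) = I ∧ True = I

I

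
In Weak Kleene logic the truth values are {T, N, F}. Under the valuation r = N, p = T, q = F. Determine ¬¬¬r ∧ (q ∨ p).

N

¬r = ¬N = N
¬¬r = ¬N = N
¬¬¬r = ¬N = N
q ∨ p = F ∨ T = T
¬¬¬r ∧ (q ∨ p) = N ∧ T = N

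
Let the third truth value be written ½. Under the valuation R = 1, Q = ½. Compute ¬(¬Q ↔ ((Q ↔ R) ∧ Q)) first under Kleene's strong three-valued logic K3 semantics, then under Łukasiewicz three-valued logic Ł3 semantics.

In Kleene's strong three-valued logic K3: ¬Q = ¬½ = ½
Q ↔ R = ½ ↔ 1 = ½
(Q ↔ R) ∧ Q = ½ ∧ ½ = ½
¬Q ↔ ((Q ↔ R) ∧ Q) = ½ ↔ ½ = ½
¬(¬Q ↔ ((Q ↔ R) ∧ Q)) = ¬½ = ½
In Łukasiewicz three-valued logic Ł3: ¬Q = ¬½ = ½
Q ↔ R = ½ ↔ 1 = ½  [1 − |½−1|]
(Q ↔ R) ∧ Q = ½ ∧ ½ = ½
¬Q ↔ ((Q ↔ R) ∧ Q) = ½ ↔ ½ = 1
¬(¬Q ↔ ((Q ↔ R) ∧ Q)) = ¬1 = 0
They differ because Kleene's strong three-valued logic K3 and Łukasiewicz three-valued logic Ł3 treat ½ differently under implication.

½; 0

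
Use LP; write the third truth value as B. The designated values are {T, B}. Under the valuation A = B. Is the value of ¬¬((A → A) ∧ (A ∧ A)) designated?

A → A = B → B = B  [¬B ∨ B]
A ∧ A = B ∧ B = B
(A → A) ∧ (A ∧ A) = B ∧ B = B
¬((A → A) ∧ (A ∧ A)) = ¬B = B
¬¬((A → A) ∧ (A ∧ A)) = ¬B = B
B ∈ {T, B}.

Yes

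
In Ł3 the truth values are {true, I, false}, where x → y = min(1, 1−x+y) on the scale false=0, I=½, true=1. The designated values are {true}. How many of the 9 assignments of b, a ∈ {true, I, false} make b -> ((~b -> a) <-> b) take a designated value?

9

Of the 9 assignments, 9 give a value in {true}.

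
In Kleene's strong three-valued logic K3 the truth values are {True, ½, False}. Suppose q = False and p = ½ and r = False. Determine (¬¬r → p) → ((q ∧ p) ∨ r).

¬r = ¬False = True
¬¬r = ¬True = False
¬¬r → p = False → ½ = True
q ∧ p = False ∧ ½ = False
(q ∧ p) ∨ r = False ∨ False = False
(¬¬r → p) → ((q ∧ p) ∨ r) = True → False = False

False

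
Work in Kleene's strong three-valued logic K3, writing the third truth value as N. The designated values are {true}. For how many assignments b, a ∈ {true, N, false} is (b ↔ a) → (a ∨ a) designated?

Designated under: (b=true, a=true); (b=true, a=false); (b=N, a=true); (b=false, a=true).

4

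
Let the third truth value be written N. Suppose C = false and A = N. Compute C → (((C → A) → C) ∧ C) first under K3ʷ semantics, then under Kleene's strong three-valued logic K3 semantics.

In K3ʷ: C → A = false → N = N  [any arg is the third value ⇒ result is the third value]
(C → A) → C = N → false = N
((C → A) → C) ∧ C = N ∧ false = N
C → (((C → A) → C) ∧ C) = false → N = N
In Kleene's strong three-valued logic K3: C → A = false → N = true
(C → A) → C = true → false = false
((C → A) → C) ∧ C = false ∧ false = false
C → (((C → A) → C) ∧ C) = false → false = true
They differ because K3ʷ and Kleene's strong three-valued logic K3 treat N differently under the binary connectives.

N; true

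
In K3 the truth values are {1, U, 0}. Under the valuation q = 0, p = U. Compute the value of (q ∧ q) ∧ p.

0

q ∧ q = 0 ∧ 0 = 0
(q ∧ q) ∧ p = 0 ∧ U = 0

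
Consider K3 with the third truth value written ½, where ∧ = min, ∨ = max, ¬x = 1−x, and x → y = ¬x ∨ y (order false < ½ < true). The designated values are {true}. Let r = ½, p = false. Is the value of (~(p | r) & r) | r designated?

No

p | r = false | ½ = ½
~(p | r) = ~½ = ½
~(p | r) & r = ½ & ½ = ½
(~(p | r) & r) | r = ½ | ½ = ½
½ ∉ {true}.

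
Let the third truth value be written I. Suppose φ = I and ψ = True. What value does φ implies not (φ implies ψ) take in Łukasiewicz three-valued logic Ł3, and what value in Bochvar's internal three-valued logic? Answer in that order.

In Łukasiewicz three-valued logic Ł3: φ implies ψ = I implies True = True  [min(1, 1−½+1)]
not (φ implies ψ) = not True = False
φ implies not (φ implies ψ) = I implies False = I
In Bochvar's internal three-valued logic: φ implies ψ = I implies True = I  [any arg is the third value ⇒ result is the third value]
not (φ implies ψ) = not I = I
φ implies not (φ implies ψ) = I implies I = I

I; I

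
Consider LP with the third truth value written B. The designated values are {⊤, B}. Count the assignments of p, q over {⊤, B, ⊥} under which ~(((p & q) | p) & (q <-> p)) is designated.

Of the 9 assignments, 8 give a value in {⊤, B}.

8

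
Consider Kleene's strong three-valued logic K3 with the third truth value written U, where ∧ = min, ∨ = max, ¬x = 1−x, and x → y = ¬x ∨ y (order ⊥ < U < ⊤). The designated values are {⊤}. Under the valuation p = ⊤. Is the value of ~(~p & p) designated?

~p = ~⊤ = ⊥
~p & p = ⊥ & ⊤ = ⊥
~(~p & p) = ~⊥ = ⊤
⊤ ∈ {⊤}.

Yes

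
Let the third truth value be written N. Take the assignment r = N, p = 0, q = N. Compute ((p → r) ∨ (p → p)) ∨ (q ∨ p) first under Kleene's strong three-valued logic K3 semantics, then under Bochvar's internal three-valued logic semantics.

In Kleene's strong three-valued logic K3: p → r = 0 → N = 1
p → p = 0 → 0 = 1
(p → r) ∨ (p → p) = 1 ∨ 1 = 1
q ∨ p = N ∨ 0 = N
((p → r) ∨ (p → p)) ∨ (q ∨ p) = 1 ∨ N = 1
In Bochvar's internal three-valued logic: p → r = 0 → N = N  [any arg is the third value ⇒ result is the third value]
p → p = 0 → 0 = 1
(p → r) ∨ (p → p) = N ∨ 1 = N
q ∨ p = N ∨ 0 = N
((p → r) ∨ (p → p)) ∨ (q ∨ p) = N ∨ N = N
They differ because Kleene's strong three-valued logic K3 and Bochvar's internal three-valued logic treat N differently under the binary connectives.

1; N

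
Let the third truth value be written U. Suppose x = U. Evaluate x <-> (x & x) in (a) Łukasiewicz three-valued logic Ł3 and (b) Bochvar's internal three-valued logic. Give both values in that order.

In Łukasiewicz three-valued logic Ł3: x & x = U & U = U
x <-> (x & x) = U <-> U = True
In Bochvar's internal three-valued logic: x & x = U & U = U
x <-> (x & x) = U <-> U = U
They differ because Łukasiewicz three-valued logic Ł3 and Bochvar's internal three-valued logic treat U differently under the binary connectives.

True; U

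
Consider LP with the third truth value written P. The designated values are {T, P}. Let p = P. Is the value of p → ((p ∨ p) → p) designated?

p ∨ p = P ∨ P = P
(p ∨ p) → p = P → P = P
p → ((p ∨ p) → p) = P → P = P
P ∈ {T, P}.

Yes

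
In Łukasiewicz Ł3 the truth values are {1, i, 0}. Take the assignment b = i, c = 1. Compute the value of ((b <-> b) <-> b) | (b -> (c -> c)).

b <-> b = i <-> i = 1  [1 − |½−½|]
(b <-> b) <-> b = 1 <-> i = i
c -> c = 1 -> 1 = 1
b -> (c -> c) = i -> 1 = 1
((b <-> b) <-> b) | (b -> (c -> c)) = i | 1 = 1

1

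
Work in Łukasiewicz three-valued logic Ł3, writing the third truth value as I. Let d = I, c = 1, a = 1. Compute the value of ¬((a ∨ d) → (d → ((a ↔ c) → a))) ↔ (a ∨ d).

0

a ∨ d = 1 ∨ I = 1
a ↔ c = 1 ↔ 1 = 1
(a ↔ c) → a = 1 → 1 = 1
d → ((a ↔ c) → a) = I → 1 = 1
(a ∨ d) → (d → ((a ↔ c) → a)) = 1 → 1 = 1
¬((a ∨ d) → (d → ((a ↔ c) → a))) = ¬1 = 0
a ∨ d = 1 ∨ I = 1
¬((a ∨ d) → (d → ((a ↔ c) → a))) ↔ (a ∨ d) = 0 ↔ 1 = 0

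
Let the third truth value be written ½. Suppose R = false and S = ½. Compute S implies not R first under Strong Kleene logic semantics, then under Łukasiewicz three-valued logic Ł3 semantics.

In Strong Kleene logic: not R = not false = true
S implies not R = ½ implies true = true
In Łukasiewicz three-valued logic Ł3: not R = not false = true
S implies not R = ½ implies true = true

true; true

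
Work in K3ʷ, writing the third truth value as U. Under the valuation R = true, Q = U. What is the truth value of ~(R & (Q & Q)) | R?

U

Q & Q = U & U = U
R & (Q & Q) = true & U = U
~(R & (Q & Q)) = ~U = U
~(R & (Q & Q)) | R = U | true = U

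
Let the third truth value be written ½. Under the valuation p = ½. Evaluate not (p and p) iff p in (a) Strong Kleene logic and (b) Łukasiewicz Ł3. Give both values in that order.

In Strong Kleene logic: p and p = ½ and ½ = ½
not (p and p) = not ½ = ½
not (p and p) iff p = ½ iff ½ = ½
In Łukasiewicz Ł3: p and p = ½ and ½ = ½
not (p and p) = not ½ = ½
not (p and p) iff p = ½ iff ½ = 1
They differ because Strong Kleene logic and Łukasiewicz Ł3 treat ½ differently under implication.

½; 1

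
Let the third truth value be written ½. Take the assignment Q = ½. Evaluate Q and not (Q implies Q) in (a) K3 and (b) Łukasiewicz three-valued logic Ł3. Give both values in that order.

½; ⊥

In K3: Q implies Q = ½ implies ½ = ½  [not ½ or ½]
not (Q implies Q) = not ½ = ½
Q and not (Q implies Q) = ½ and ½ = ½
In Łukasiewicz three-valued logic Ł3: Q implies Q = ½ implies ½ = ⊤  [min(1, 1−½+½)]
not (Q implies Q) = not ⊤ = ⊥
Q and not (Q implies Q) = ½ and ⊥ = ⊥
They differ because K3 and Łukasiewicz three-valued logic Ł3 treat ½ differently under implication.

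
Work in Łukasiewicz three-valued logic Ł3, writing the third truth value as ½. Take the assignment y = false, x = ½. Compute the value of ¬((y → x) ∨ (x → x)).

y → x = false → ½ = true  [min(1, 1−0+½)]
x → x = ½ → ½ = true
(y → x) ∨ (x → x) = true ∨ true = true
¬((y → x) ∨ (x → x)) = ¬true = false

false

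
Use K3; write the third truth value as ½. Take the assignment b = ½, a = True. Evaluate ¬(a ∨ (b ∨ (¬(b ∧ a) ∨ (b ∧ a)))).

False

b ∧ a = ½ ∧ True = ½
¬(b ∧ a) = ¬½ = ½
b ∧ a = ½ ∧ True = ½
¬(b ∧ a) ∨ (b ∧ a) = ½ ∨ ½ = ½
b ∨ (¬(b ∧ a) ∨ (b ∧ a)) = ½ ∨ ½ = ½
a ∨ (b ∨ (¬(b ∧ a) ∨ (b ∧ a))) = True ∨ ½ = True
¬(a ∨ (b ∨ (¬(b ∧ a) ∨ (b ∧ a)))) = ¬True = False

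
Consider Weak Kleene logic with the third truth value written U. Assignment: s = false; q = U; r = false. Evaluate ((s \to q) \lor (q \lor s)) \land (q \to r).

s \to q = false \to U = U  [any arg is the third value ⇒ result is the third value]
q \lor s = U \lor false = U
(s \to q) \lor (q \lor s) = U \lor U = U
q \to r = U \to false = U
((s \to q) \lor (q \lor s)) \land (q \to r) = U \land U = U

U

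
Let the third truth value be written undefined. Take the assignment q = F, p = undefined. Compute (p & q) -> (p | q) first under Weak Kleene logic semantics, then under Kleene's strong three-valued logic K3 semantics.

undefined; T

In Weak Kleene logic: p & q = undefined & F = undefined
p | q = undefined | F = undefined
(p & q) -> (p | q) = undefined -> undefined = undefined  [any arg is the third value ⇒ result is the third value]
In Kleene's strong three-valued logic K3: p & q = undefined & F = F
p | q = undefined | F = undefined
(p & q) -> (p | q) = F -> undefined = T  [~F | undefined]
They differ because Weak Kleene logic and Kleene's strong three-valued logic K3 treat undefined differently under the binary connectives.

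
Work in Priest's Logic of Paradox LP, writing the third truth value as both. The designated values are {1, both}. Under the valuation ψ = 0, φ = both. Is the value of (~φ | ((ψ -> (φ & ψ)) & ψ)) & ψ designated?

No

~φ = ~both = both
φ & ψ = both & 0 = 0
ψ -> (φ & ψ) = 0 -> 0 = 1
(ψ -> (φ & ψ)) & ψ = 1 & 0 = 0
~φ | ((ψ -> (φ & ψ)) & ψ) = both | 0 = both
(~φ | ((ψ -> (φ & ψ)) & ψ)) & ψ = both & 0 = 0
0 ∉ {1, both}.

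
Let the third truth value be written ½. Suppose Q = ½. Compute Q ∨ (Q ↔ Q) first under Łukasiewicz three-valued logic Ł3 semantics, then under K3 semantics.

In Łukasiewicz three-valued logic Ł3: Q ↔ Q = ½ ↔ ½ = True  [1 − |½−½|]
Q ∨ (Q ↔ Q) = ½ ∨ True = True
In K3: Q ↔ Q = ½ ↔ ½ = ½
Q ∨ (Q ↔ Q) = ½ ∨ ½ = ½
They differ because Łukasiewicz three-valued logic Ł3 and K3 treat ½ differently under implication.

True; ½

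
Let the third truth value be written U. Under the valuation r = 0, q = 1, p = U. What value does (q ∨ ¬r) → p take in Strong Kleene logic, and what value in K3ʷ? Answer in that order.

U; U

In Strong Kleene logic: ¬r = ¬0 = 1
q ∨ ¬r = 1 ∨ 1 = 1
(q ∨ ¬r) → p = 1 → U = U  [¬1 ∨ U]
In K3ʷ: ¬r = ¬0 = 1
q ∨ ¬r = 1 ∨ 1 = 1
(q ∨ ¬r) → p = 1 → U = U  [any arg is the third value ⇒ result is the third value]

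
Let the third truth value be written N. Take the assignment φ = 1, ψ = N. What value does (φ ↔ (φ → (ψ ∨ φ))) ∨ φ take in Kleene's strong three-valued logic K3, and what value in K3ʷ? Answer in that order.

1; N

In Kleene's strong three-valued logic K3: ψ ∨ φ = N ∨ 1 = 1
φ → (ψ ∨ φ) = 1 → 1 = 1
φ ↔ (φ → (ψ ∨ φ)) = 1 ↔ 1 = 1
(φ ↔ (φ → (ψ ∨ φ))) ∨ φ = 1 ∨ 1 = 1
In K3ʷ: ψ ∨ φ = N ∨ 1 = N
φ → (ψ ∨ φ) = 1 → N = N  [any arg is the third value ⇒ result is the third value]
φ ↔ (φ → (ψ ∨ φ)) = 1 ↔ N = N
(φ ↔ (φ → (ψ ∨ φ))) ∨ φ = N ∨ 1 = N
They differ because Kleene's strong three-valued logic K3 and K3ʷ treat N differently under the binary connectives.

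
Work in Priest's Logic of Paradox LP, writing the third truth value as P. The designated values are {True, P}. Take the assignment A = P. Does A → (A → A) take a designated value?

Yes

A → A = P → P = P  [¬P ∨ P]
A → (A → A) = P → P = P
P ∈ {True, P}.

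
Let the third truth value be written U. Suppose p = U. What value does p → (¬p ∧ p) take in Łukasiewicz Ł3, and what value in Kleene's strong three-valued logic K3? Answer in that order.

⊤; U

In Łukasiewicz Ł3: ¬p = ¬U = U
¬p ∧ p = U ∧ U = U
p → (¬p ∧ p) = U → U = ⊤  [min(1, 1−½+½)]
In Kleene's strong three-valued logic K3: ¬p = ¬U = U
¬p ∧ p = U ∧ U = U
p → (¬p ∧ p) = U → U = U  [¬U ∨ U]
They differ because Łukasiewicz Ł3 and Kleene's strong three-valued logic K3 treat U differently under implication.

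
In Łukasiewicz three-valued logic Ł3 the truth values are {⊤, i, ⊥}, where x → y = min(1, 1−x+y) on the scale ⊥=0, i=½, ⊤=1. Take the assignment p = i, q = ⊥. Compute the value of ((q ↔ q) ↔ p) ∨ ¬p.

q ↔ q = ⊥ ↔ ⊥ = ⊤
(q ↔ q) ↔ p = ⊤ ↔ i = i
¬p = ¬i = i
((q ↔ q) ↔ p) ∨ ¬p = i ∨ i = i

i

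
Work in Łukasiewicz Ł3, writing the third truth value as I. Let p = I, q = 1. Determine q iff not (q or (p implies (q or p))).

q or p = 1 or I = 1
p implies (q or p) = I implies 1 = 1  [min(1, 1−½+1)]
q or (p implies (q or p)) = 1 or 1 = 1
not (q or (p implies (q or p))) = not 1 = 0
q iff not (q or (p implies (q or p))) = 1 iff 0 = 0

0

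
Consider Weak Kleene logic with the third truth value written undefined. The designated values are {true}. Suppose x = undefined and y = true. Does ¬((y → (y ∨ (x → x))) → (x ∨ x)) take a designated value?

x → x = undefined → undefined = undefined  [any arg is the third value ⇒ result is the third value]
y ∨ (x → x) = true ∨ undefined = undefined
y → (y ∨ (x → x)) = true → undefined = undefined
x ∨ x = undefined ∨ undefined = undefined
(y → (y ∨ (x → x))) → (x ∨ x) = undefined → undefined = undefined
¬((y → (y ∨ (x → x))) → (x ∨ x)) = ¬undefined = undefined
undefined ∉ {true}.

No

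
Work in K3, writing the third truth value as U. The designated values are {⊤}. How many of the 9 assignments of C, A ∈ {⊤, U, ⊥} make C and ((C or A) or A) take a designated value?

3

Designated under: (C=⊤, A=⊤); (C=⊤, A=U); (C=⊤, A=⊥).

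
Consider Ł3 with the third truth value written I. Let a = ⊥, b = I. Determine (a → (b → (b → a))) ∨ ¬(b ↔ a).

b → a = I → ⊥ = I
b → (b → a) = I → I = ⊤
a → (b → (b → a)) = ⊥ → ⊤ = ⊤
b ↔ a = I ↔ ⊥ = I
¬(b ↔ a) = ¬I = I
(a → (b → (b → a))) ∨ ¬(b ↔ a) = ⊤ ∨ I = ⊤

⊤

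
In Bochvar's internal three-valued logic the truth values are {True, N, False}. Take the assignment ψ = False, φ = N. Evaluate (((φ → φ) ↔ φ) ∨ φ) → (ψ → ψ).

N

φ → φ = N → N = N
(φ → φ) ↔ φ = N ↔ N = N
((φ → φ) ↔ φ) ∨ φ = N ∨ N = N
ψ → ψ = False → False = True
(((φ → φ) ↔ φ) ∨ φ) → (ψ → ψ) = N → True = N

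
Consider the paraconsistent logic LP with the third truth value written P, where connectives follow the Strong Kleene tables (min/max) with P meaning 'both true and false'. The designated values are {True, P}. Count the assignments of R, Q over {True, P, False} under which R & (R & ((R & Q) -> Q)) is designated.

Of the 9 assignments, 6 give a value in {True, P}.

6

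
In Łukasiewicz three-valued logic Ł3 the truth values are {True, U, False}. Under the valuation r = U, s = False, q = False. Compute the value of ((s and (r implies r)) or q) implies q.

r implies r = U implies U = True  [min(1, 1−½+½)]
s and (r implies r) = False and True = False
(s and (r implies r)) or q = False or False = False
((s and (r implies r)) or q) implies q = False implies False = True

True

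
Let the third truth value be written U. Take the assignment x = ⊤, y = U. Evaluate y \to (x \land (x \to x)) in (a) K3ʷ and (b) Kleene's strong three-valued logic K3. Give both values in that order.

In K3ʷ: x \to x = ⊤ \to ⊤ = ⊤
x \land (x \to x) = ⊤ \land ⊤ = ⊤
y \to (x \land (x \to x)) = U \to ⊤ = U
In Kleene's strong three-valued logic K3: x \to x = ⊤ \to ⊤ = ⊤
x \land (x \to x) = ⊤ \land ⊤ = ⊤
y \to (x \land (x \to x)) = U \to ⊤ = ⊤  [\lnot U \lor ⊤]
They differ because K3ʷ and Kleene's strong three-valued logic K3 treat U differently under the binary connectives.

U; ⊤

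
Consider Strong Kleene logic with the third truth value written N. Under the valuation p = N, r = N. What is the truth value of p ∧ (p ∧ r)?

N

p ∧ r = N ∧ N = N
p ∧ (p ∧ r) = N ∧ N = N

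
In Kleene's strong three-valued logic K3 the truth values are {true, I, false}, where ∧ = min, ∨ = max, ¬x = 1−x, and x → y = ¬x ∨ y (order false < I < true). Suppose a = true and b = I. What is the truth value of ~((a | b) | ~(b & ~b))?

false

a | b = true | I = true
~b = ~I = I
b & ~b = I & I = I
~(b & ~b) = ~I = I
(a | b) | ~(b & ~b) = true | I = true
~((a | b) | ~(b & ~b)) = ~true = false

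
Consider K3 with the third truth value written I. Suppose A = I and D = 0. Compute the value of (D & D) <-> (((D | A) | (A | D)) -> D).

D & D = 0 & 0 = 0
D | A = 0 | I = I
A | D = I | 0 = I
(D | A) | (A | D) = I | I = I
((D | A) | (A | D)) -> D = I -> 0 = I  [~I | 0]
(D & D) <-> (((D | A) | (A | D)) -> D) = 0 <-> I = I

I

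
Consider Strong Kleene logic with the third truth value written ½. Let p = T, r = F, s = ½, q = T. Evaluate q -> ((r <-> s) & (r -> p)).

½

r <-> s = F <-> ½ = ½
r -> p = F -> T = T
(r <-> s) & (r -> p) = ½ & T = ½
q -> ((r <-> s) & (r -> p)) = T -> ½ = ½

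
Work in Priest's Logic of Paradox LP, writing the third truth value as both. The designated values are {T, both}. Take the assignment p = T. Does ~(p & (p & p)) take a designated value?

No

p & p = T & T = T
p & (p & p) = T & T = T
~(p & (p & p)) = ~T = F
F ∉ {T, both}.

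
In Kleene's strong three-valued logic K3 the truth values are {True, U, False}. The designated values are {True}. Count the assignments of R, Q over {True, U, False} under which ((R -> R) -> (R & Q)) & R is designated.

Designated under: (R=True, Q=True).

1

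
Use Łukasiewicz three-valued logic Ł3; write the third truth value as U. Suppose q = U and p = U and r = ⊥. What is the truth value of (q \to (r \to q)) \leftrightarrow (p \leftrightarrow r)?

r \to q = ⊥ \to U = ⊤
q \to (r \to q) = U \to ⊤ = ⊤
p \leftrightarrow r = U \leftrightarrow ⊥ = U
(q \to (r \to q)) \leftrightarrow (p \leftrightarrow r) = ⊤ \leftrightarrow U = U

U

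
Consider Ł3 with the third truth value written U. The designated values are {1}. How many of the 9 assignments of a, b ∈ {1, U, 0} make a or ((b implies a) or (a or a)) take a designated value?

Of the 9 assignments, 6 give a value in {1}.

6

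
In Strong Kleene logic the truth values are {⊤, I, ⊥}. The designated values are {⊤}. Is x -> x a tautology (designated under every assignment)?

Countermodel: x=I gives I, which is not designated.

No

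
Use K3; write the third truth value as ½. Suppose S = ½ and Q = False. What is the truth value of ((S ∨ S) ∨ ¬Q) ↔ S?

½

S ∨ S = ½ ∨ ½ = ½
¬Q = ¬False = True
(S ∨ S) ∨ ¬Q = ½ ∨ True = True
((S ∨ S) ∨ ¬Q) ↔ S = True ↔ ½ = ½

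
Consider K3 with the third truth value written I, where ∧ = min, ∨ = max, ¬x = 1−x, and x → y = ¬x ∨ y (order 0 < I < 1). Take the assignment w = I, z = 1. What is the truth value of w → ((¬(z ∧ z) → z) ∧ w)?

I

z ∧ z = 1 ∧ 1 = 1
¬(z ∧ z) = ¬1 = 0
¬(z ∧ z) → z = 0 → 1 = 1
(¬(z ∧ z) → z) ∧ w = 1 ∧ I = I
w → ((¬(z ∧ z) → z) ∧ w) = I → I = I  [¬I ∨ I]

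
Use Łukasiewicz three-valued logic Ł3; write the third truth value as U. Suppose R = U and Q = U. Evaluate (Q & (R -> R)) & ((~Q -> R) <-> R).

U

R -> R = U -> U = ⊤  [min(1, 1−½+½)]
Q & (R -> R) = U & ⊤ = U
~Q = ~U = U
~Q -> R = U -> U = ⊤
(~Q -> R) <-> R = ⊤ <-> U = U
(Q & (R -> R)) & ((~Q -> R) <-> R) = U & U = U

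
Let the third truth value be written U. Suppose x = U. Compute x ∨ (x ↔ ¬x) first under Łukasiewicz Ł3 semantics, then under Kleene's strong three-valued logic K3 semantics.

In Łukasiewicz Ł3: ¬x = ¬U = U
x ↔ ¬x = U ↔ U = true  [1 − |½−½|]
x ∨ (x ↔ ¬x) = U ∨ true = true
In Kleene's strong three-valued logic K3: ¬x = ¬U = U
x ↔ ¬x = U ↔ U = U
x ∨ (x ↔ ¬x) = U ∨ U = U
They differ because Łukasiewicz Ł3 and Kleene's strong three-valued logic K3 treat U differently under implication.

true; U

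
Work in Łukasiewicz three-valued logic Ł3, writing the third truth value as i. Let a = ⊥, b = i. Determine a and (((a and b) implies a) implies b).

⊥

a and b = ⊥ and i = ⊥
(a and b) implies a = ⊥ implies ⊥ = ⊤
((a and b) implies a) implies b = ⊤ implies i = i
a and (((a and b) implies a) implies b) = ⊥ and i = ⊥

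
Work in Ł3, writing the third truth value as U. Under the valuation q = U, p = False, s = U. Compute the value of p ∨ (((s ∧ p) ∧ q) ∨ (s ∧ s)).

U

s ∧ p = U ∧ False = False
(s ∧ p) ∧ q = False ∧ U = False
s ∧ s = U ∧ U = U
((s ∧ p) ∧ q) ∨ (s ∧ s) = False ∨ U = U
p ∨ (((s ∧ p) ∧ q) ∨ (s ∧ s)) = False ∨ U = U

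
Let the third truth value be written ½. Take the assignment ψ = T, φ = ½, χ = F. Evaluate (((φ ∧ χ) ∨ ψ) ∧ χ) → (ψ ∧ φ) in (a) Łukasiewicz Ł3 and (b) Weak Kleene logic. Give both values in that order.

In Łukasiewicz Ł3: φ ∧ χ = ½ ∧ F = F
(φ ∧ χ) ∨ ψ = F ∨ T = T
((φ ∧ χ) ∨ ψ) ∧ χ = T ∧ F = F
ψ ∧ φ = T ∧ ½ = ½
(((φ ∧ χ) ∨ ψ) ∧ χ) → (ψ ∧ φ) = F → ½ = T
In Weak Kleene logic: φ ∧ χ = ½ ∧ F = ½
(φ ∧ χ) ∨ ψ = ½ ∨ T = ½
((φ ∧ χ) ∨ ψ) ∧ χ = ½ ∧ F = ½
ψ ∧ φ = T ∧ ½ = ½
(((φ ∧ χ) ∨ ψ) ∧ χ) → (ψ ∧ φ) = ½ → ½ = ½  [any arg is the third value ⇒ result is the third value]
They differ because Łukasiewicz Ł3 and Weak Kleene logic treat ½ differently under the binary connectives.

T; ½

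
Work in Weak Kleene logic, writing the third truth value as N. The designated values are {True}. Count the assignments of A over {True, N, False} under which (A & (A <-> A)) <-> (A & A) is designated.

2

A=True: True ✓
A=N: N ·
A=False: True ✓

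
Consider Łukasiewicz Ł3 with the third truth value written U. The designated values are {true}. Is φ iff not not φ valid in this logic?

Every assignment of φ over {true, U, false} gives a value in {true}.
In particular, with φ=U: φ iff not not φ = true.

Yes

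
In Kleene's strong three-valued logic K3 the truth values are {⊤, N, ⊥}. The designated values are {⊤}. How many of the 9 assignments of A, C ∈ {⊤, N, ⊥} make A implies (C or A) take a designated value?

7

Of the 9 assignments, 7 give a value in {⊤}.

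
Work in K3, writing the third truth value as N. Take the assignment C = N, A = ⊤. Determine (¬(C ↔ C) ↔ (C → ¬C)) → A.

C ↔ C = N ↔ N = N
¬(C ↔ C) = ¬N = N
¬C = ¬N = N
C → ¬C = N → N = N
¬(C ↔ C) ↔ (C → ¬C) = N ↔ N = N
(¬(C ↔ C) ↔ (C → ¬C)) → A = N → ⊤ = ⊤

⊤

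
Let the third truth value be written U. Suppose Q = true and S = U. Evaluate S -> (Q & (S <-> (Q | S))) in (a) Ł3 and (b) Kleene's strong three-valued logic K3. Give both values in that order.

In Ł3: Q | S = true | U = true
S <-> (Q | S) = U <-> true = U
Q & (S <-> (Q | S)) = true & U = U
S -> (Q & (S <-> (Q | S))) = U -> U = true
In Kleene's strong three-valued logic K3: Q | S = true | U = true
S <-> (Q | S) = U <-> true = U
Q & (S <-> (Q | S)) = true & U = U
S -> (Q & (S <-> (Q | S))) = U -> U = U  [~U | U]
They differ because Ł3 and Kleene's strong three-valued logic K3 treat U differently under implication.

true; U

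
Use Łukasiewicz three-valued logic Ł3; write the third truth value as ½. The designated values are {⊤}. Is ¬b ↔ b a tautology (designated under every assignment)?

Countermodel: b=⊤ gives ⊥, which is not designated.

No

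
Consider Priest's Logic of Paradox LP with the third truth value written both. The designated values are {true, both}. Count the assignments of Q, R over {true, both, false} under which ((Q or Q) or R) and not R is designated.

Of the 9 assignments, 5 give a value in {true, both}.

5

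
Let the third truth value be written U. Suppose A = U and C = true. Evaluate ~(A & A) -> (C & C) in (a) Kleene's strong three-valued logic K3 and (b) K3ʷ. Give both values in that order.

In Kleene's strong three-valued logic K3: A & A = U & U = U
~(A & A) = ~U = U
C & C = true & true = true
~(A & A) -> (C & C) = U -> true = true
In K3ʷ: A & A = U & U = U
~(A & A) = ~U = U
C & C = true & true = true
~(A & A) -> (C & C) = U -> true = U  [any arg is the third value ⇒ result is the third value]
They differ because Kleene's strong three-valued logic K3 and K3ʷ treat U differently under the binary connectives.

true; U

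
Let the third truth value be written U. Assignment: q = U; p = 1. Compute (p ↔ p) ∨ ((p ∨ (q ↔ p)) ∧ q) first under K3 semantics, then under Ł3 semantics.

In K3: p ↔ p = 1 ↔ 1 = 1
q ↔ p = U ↔ 1 = U
p ∨ (q ↔ p) = 1 ∨ U = 1
(p ∨ (q ↔ p)) ∧ q = 1 ∧ U = U
(p ↔ p) ∨ ((p ∨ (q ↔ p)) ∧ q) = 1 ∨ U = 1
In Ł3: p ↔ p = 1 ↔ 1 = 1
q ↔ p = U ↔ 1 = U  [1 − |½−1|]
p ∨ (q ↔ p) = 1 ∨ U = 1
(p ∨ (q ↔ p)) ∧ q = 1 ∧ U = U
(p ↔ p) ∨ ((p ∨ (q ↔ p)) ∧ q) = 1 ∨ U = 1

1; 1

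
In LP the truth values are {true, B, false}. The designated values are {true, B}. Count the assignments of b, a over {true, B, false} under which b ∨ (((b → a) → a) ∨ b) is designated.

8

Of the 9 assignments, 8 give a value in {true, B}.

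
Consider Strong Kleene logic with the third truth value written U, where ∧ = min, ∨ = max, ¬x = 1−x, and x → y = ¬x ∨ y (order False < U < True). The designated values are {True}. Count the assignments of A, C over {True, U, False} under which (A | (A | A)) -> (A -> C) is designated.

Of the 9 assignments, 5 give a value in {True}.

5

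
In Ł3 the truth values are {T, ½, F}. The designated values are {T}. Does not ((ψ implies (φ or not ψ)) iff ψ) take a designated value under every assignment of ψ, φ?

Countermodel: ψ=T, φ=T gives F, which is not designated.

No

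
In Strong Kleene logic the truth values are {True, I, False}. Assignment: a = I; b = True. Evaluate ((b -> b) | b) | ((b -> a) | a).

True

b -> b = True -> True = True
(b -> b) | b = True | True = True
b -> a = True -> I = I  [~True | I]
(b -> a) | a = I | I = I
((b -> b) | b) | ((b -> a) | a) = True | I = True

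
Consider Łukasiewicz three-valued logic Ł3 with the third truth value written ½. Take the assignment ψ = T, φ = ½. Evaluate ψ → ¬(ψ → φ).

½

ψ → φ = T → ½ = ½
¬(ψ → φ) = ¬½ = ½
ψ → ¬(ψ → φ) = T → ½ = ½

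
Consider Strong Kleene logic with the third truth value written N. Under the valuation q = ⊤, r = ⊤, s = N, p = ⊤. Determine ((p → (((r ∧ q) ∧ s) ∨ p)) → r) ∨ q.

⊤

r ∧ q = ⊤ ∧ ⊤ = ⊤
(r ∧ q) ∧ s = ⊤ ∧ N = N
((r ∧ q) ∧ s) ∨ p = N ∨ ⊤ = ⊤
p → (((r ∧ q) ∧ s) ∨ p) = ⊤ → ⊤ = ⊤
(p → (((r ∧ q) ∧ s) ∨ p)) → r = ⊤ → ⊤ = ⊤
((p → (((r ∧ q) ∧ s) ∨ p)) → r) ∨ q = ⊤ ∨ ⊤ = ⊤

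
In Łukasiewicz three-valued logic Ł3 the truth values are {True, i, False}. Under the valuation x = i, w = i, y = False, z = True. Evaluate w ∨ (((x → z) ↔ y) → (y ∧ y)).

True

x → z = i → True = True  [min(1, 1−½+1)]
(x → z) ↔ y = True ↔ False = False
y ∧ y = False ∧ False = False
((x → z) ↔ y) → (y ∧ y) = False → False = True
w ∨ (((x → z) ↔ y) → (y ∧ y)) = i ∨ True = True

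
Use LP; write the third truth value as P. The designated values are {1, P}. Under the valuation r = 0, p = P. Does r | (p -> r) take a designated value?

p -> r = P -> 0 = P  [~P | 0]
r | (p -> r) = 0 | P = P
P ∈ {1, P}.

Yes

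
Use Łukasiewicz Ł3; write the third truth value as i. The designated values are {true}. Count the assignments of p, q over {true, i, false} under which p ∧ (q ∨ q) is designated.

1

Designated under: (p=true, q=true).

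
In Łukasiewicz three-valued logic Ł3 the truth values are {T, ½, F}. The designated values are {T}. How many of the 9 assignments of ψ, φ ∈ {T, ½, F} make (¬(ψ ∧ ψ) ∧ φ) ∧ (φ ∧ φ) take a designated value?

Designated under: (ψ=F, φ=T).

1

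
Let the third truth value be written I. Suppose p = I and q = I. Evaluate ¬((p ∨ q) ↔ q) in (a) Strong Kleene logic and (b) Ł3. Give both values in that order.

In Strong Kleene logic: p ∨ q = I ∨ I = I
(p ∨ q) ↔ q = I ↔ I = I
¬((p ∨ q) ↔ q) = ¬I = I
In Ł3: p ∨ q = I ∨ I = I
(p ∨ q) ↔ q = I ↔ I = T
¬((p ∨ q) ↔ q) = ¬T = F
They differ because Strong Kleene logic and Ł3 treat I differently under implication.

I; F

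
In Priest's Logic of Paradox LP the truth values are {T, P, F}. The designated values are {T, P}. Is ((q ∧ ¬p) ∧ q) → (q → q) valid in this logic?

Every assignment of q, p over {T, P, F} gives a value in {T, P}.
In particular, with q=P, p=P: ((q ∧ ¬p) ∧ q) → (q → q) = P.

Yes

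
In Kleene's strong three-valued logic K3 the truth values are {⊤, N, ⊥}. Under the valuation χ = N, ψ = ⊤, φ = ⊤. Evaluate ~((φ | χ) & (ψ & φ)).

φ | χ = ⊤ | N = ⊤
ψ & φ = ⊤ & ⊤ = ⊤
(φ | χ) & (ψ & φ) = ⊤ & ⊤ = ⊤
~((φ | χ) & (ψ & φ)) = ~⊤ = ⊥

⊥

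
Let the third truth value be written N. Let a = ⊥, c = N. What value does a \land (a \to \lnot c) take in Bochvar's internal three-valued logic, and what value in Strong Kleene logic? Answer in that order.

In Bochvar's internal three-valued logic: \lnot c = \lnot N = N
a \to \lnot c = ⊥ \to N = N
a \land (a \to \lnot c) = ⊥ \land N = N
In Strong Kleene logic: \lnot c = \lnot N = N
a \to \lnot c = ⊥ \to N = ⊤  [\lnot ⊥ \lor N]
a \land (a \to \lnot c) = ⊥ \land ⊤ = ⊥
They differ because Bochvar's internal three-valued logic and Strong Kleene logic treat N differently under the binary connectives.

N; ⊥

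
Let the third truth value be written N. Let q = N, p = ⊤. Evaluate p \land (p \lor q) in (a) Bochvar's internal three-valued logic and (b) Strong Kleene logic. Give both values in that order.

N; ⊤

In Bochvar's internal three-valued logic: p \lor q = ⊤ \lor N = N
p \land (p \lor q) = ⊤ \land N = N
In Strong Kleene logic: p \lor q = ⊤ \lor N = ⊤
p \land (p \lor q) = ⊤ \land ⊤ = ⊤
They differ because Bochvar's internal three-valued logic and Strong Kleene logic treat N differently under the binary connectives.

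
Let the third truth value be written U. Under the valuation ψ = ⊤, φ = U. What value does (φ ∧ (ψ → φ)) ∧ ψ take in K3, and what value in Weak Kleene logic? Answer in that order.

U; U

In K3: ψ → φ = ⊤ → U = U
φ ∧ (ψ → φ) = U ∧ U = U
(φ ∧ (ψ → φ)) ∧ ψ = U ∧ ⊤ = U
In Weak Kleene logic: ψ → φ = ⊤ → U = U
φ ∧ (ψ → φ) = U ∧ U = U
(φ ∧ (ψ → φ)) ∧ ψ = U ∧ ⊤ = U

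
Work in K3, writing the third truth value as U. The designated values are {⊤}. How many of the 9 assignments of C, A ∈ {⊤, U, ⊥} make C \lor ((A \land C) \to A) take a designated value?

Of the 9 assignments, 8 give a value in {⊤}.

8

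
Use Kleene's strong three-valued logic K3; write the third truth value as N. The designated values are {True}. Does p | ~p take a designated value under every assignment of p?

Countermodel: p=N gives N, which is not designated.

No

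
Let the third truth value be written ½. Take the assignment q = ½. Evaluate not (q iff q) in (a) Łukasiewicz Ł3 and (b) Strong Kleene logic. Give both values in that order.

In Łukasiewicz Ł3: q iff q = ½ iff ½ = 1
not (q iff q) = not 1 = 0
In Strong Kleene logic: q iff q = ½ iff ½ = ½
not (q iff q) = not ½ = ½
They differ because Łukasiewicz Ł3 and Strong Kleene logic treat ½ differently under implication.

0; ½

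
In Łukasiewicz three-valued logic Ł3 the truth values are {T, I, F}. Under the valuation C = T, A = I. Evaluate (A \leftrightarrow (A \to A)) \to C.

T

A \to A = I \to I = T  [min(1, 1−½+½)]
A \leftrightarrow (A \to A) = I \leftrightarrow T = I
(A \leftrightarrow (A \to A)) \to C = I \to T = T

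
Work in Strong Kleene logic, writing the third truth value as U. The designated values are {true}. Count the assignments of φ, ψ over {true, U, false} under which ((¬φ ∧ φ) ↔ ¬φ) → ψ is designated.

Of the 9 assignments, 5 give a value in {true}.

5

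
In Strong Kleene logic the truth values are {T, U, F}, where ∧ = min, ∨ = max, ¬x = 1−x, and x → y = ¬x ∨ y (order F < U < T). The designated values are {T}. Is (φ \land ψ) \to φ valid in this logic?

Countermodel: φ=U, ψ=T gives U, which is not designated.

No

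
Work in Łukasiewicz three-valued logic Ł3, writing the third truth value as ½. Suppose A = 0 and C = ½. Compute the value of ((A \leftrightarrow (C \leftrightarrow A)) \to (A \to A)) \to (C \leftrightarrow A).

C \leftrightarrow A = ½ \leftrightarrow 0 = ½  [1 − |½−0|]
A \leftrightarrow (C \leftrightarrow A) = 0 \leftrightarrow ½ = ½
A \to A = 0 \to 0 = 1
(A \leftrightarrow (C \leftrightarrow A)) \to (A \to A) = ½ \to 1 = 1
C \leftrightarrow A = ½ \leftrightarrow 0 = ½
((A \leftrightarrow (C \leftrightarrow A)) \to (A \to A)) \to (C \leftrightarrow A) = 1 \to ½ = ½

½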